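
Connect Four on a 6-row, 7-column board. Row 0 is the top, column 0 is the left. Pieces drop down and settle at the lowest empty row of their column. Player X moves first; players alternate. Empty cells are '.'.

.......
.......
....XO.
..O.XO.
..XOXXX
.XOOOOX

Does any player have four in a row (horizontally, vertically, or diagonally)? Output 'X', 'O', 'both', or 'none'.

O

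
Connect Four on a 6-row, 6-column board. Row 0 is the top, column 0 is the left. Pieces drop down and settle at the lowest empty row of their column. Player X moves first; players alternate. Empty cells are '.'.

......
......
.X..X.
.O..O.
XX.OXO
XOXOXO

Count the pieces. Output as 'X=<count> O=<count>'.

X=8 O=7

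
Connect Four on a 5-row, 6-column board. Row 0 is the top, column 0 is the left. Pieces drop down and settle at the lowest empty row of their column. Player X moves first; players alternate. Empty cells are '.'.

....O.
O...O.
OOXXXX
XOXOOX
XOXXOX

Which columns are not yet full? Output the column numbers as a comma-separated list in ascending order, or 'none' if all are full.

Answer: 0,1,2,3,5

Derivation:
col 0: top cell = '.' → open
col 1: top cell = '.' → open
col 2: top cell = '.' → open
col 3: top cell = '.' → open
col 4: top cell = 'O' → FULL
col 5: top cell = '.' → open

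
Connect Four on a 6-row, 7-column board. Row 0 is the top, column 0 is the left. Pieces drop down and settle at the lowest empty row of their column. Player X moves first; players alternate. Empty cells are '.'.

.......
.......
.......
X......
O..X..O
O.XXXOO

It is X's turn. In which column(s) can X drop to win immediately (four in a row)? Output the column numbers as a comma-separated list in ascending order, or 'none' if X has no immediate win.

col 0: drop X → no win
col 1: drop X → WIN!
col 2: drop X → no win
col 3: drop X → no win
col 4: drop X → no win
col 5: drop X → no win
col 6: drop X → no win

Answer: 1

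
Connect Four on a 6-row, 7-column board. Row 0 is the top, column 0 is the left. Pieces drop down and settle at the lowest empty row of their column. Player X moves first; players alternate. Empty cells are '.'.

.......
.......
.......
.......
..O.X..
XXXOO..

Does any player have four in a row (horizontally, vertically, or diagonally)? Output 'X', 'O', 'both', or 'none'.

none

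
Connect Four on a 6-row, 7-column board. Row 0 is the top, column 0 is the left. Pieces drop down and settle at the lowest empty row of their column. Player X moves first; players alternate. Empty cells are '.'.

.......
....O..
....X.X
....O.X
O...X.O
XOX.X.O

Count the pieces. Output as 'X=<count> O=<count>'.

X=7 O=6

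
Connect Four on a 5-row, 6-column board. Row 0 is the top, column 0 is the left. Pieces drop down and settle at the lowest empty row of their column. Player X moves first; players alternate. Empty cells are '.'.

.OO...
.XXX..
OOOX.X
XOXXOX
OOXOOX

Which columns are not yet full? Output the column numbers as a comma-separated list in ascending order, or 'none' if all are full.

Answer: 0,3,4,5

Derivation:
col 0: top cell = '.' → open
col 1: top cell = 'O' → FULL
col 2: top cell = 'O' → FULL
col 3: top cell = '.' → open
col 4: top cell = '.' → open
col 5: top cell = '.' → open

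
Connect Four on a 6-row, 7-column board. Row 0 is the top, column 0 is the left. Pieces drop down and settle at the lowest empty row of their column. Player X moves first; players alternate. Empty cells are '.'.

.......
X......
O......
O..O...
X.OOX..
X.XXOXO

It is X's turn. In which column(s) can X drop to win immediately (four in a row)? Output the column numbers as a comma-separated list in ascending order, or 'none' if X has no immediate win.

col 0: drop X → no win
col 1: drop X → WIN!
col 2: drop X → no win
col 3: drop X → no win
col 4: drop X → no win
col 5: drop X → no win
col 6: drop X → no win

Answer: 1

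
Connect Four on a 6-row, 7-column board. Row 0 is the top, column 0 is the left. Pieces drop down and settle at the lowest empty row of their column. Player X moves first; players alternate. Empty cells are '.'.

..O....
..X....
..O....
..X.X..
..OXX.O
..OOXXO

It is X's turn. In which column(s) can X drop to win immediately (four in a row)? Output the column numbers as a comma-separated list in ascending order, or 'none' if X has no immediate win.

Answer: 4

Derivation:
col 0: drop X → no win
col 1: drop X → no win
col 3: drop X → no win
col 4: drop X → WIN!
col 5: drop X → no win
col 6: drop X → no win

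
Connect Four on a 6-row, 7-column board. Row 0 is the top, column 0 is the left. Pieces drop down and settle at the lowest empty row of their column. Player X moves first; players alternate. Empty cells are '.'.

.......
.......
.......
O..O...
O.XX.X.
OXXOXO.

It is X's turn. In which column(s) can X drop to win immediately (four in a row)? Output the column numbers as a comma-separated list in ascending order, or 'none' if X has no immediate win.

col 0: drop X → no win
col 1: drop X → no win
col 2: drop X → no win
col 3: drop X → no win
col 4: drop X → WIN!
col 5: drop X → no win
col 6: drop X → no win

Answer: 4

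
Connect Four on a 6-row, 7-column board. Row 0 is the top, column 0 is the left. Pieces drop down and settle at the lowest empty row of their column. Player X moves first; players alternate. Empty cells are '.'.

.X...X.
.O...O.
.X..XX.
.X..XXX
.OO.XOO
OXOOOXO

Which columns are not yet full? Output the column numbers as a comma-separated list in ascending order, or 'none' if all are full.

Answer: 0,2,3,4,6

Derivation:
col 0: top cell = '.' → open
col 1: top cell = 'X' → FULL
col 2: top cell = '.' → open
col 3: top cell = '.' → open
col 4: top cell = '.' → open
col 5: top cell = 'X' → FULL
col 6: top cell = '.' → open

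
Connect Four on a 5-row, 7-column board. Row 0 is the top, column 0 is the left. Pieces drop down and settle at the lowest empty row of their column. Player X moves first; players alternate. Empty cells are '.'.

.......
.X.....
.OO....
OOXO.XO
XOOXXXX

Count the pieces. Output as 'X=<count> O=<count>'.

X=8 O=8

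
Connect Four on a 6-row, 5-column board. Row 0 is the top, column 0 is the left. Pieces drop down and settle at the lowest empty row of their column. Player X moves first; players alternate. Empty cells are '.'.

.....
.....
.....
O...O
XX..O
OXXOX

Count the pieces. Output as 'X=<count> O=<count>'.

X=5 O=5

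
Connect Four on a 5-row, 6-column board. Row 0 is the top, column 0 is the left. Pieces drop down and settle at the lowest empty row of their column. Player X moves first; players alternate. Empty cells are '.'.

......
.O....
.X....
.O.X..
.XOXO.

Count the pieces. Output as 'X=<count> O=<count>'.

X=4 O=4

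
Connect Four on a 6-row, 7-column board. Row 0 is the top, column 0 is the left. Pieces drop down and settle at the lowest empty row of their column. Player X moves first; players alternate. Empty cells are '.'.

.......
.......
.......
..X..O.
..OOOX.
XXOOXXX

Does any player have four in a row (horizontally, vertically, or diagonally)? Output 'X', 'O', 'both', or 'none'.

none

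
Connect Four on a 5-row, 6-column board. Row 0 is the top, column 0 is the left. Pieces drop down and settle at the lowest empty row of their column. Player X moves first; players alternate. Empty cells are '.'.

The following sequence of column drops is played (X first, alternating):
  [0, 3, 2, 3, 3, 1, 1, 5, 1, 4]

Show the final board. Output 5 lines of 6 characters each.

Answer: ......
......
.X.X..
.X.O..
XOXOOO

Derivation:
Move 1: X drops in col 0, lands at row 4
Move 2: O drops in col 3, lands at row 4
Move 3: X drops in col 2, lands at row 4
Move 4: O drops in col 3, lands at row 3
Move 5: X drops in col 3, lands at row 2
Move 6: O drops in col 1, lands at row 4
Move 7: X drops in col 1, lands at row 3
Move 8: O drops in col 5, lands at row 4
Move 9: X drops in col 1, lands at row 2
Move 10: O drops in col 4, lands at row 4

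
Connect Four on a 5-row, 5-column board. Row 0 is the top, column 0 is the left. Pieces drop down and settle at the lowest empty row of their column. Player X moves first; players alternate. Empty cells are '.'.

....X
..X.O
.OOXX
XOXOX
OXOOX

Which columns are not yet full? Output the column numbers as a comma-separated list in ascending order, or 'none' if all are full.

col 0: top cell = '.' → open
col 1: top cell = '.' → open
col 2: top cell = '.' → open
col 3: top cell = '.' → open
col 4: top cell = 'X' → FULL

Answer: 0,1,2,3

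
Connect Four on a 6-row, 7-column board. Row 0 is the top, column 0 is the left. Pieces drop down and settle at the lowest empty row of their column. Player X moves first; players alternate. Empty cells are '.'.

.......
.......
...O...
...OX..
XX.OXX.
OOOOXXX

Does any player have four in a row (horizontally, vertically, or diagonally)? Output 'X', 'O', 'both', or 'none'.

O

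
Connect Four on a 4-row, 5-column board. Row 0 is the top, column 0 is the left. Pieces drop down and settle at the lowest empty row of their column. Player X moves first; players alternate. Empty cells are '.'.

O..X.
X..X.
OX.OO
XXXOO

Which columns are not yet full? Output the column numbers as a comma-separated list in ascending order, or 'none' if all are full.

col 0: top cell = 'O' → FULL
col 1: top cell = '.' → open
col 2: top cell = '.' → open
col 3: top cell = 'X' → FULL
col 4: top cell = '.' → open

Answer: 1,2,4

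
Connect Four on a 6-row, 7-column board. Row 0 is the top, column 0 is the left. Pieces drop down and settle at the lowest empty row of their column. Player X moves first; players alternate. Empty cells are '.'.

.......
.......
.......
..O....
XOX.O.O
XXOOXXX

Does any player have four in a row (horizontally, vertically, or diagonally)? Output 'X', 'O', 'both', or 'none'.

none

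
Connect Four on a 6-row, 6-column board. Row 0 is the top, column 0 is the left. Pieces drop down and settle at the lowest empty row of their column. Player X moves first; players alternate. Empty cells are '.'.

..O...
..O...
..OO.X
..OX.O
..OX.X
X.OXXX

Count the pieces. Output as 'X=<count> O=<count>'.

X=8 O=8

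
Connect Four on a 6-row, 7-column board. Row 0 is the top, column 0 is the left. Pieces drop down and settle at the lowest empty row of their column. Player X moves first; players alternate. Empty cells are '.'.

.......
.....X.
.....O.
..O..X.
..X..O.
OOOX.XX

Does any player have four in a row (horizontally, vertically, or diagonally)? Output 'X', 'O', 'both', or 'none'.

none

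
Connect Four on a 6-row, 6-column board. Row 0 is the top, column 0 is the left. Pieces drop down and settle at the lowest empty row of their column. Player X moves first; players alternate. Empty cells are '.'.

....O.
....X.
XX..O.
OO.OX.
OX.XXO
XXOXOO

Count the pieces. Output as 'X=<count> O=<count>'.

X=10 O=10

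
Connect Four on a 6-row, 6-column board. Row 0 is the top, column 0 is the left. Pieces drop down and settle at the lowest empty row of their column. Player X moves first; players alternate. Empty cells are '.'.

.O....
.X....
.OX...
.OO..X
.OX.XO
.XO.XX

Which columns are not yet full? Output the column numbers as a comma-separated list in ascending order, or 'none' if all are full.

col 0: top cell = '.' → open
col 1: top cell = 'O' → FULL
col 2: top cell = '.' → open
col 3: top cell = '.' → open
col 4: top cell = '.' → open
col 5: top cell = '.' → open

Answer: 0,2,3,4,5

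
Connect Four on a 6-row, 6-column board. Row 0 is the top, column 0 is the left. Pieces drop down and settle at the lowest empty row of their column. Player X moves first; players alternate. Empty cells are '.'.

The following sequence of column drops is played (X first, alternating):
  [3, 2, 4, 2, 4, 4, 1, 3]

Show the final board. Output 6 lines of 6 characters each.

Answer: ......
......
......
....O.
..OOX.
.XOXX.

Derivation:
Move 1: X drops in col 3, lands at row 5
Move 2: O drops in col 2, lands at row 5
Move 3: X drops in col 4, lands at row 5
Move 4: O drops in col 2, lands at row 4
Move 5: X drops in col 4, lands at row 4
Move 6: O drops in col 4, lands at row 3
Move 7: X drops in col 1, lands at row 5
Move 8: O drops in col 3, lands at row 4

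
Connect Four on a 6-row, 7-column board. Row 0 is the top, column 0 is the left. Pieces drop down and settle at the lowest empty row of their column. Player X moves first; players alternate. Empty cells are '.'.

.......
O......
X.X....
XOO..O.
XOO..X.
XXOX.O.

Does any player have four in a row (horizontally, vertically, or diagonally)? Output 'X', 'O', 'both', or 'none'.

X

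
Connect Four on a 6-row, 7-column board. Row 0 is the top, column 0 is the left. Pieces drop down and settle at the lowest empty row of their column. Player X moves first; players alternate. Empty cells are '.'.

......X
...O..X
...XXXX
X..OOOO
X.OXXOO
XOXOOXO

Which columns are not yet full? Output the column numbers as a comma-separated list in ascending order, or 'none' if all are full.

col 0: top cell = '.' → open
col 1: top cell = '.' → open
col 2: top cell = '.' → open
col 3: top cell = '.' → open
col 4: top cell = '.' → open
col 5: top cell = '.' → open
col 6: top cell = 'X' → FULL

Answer: 0,1,2,3,4,5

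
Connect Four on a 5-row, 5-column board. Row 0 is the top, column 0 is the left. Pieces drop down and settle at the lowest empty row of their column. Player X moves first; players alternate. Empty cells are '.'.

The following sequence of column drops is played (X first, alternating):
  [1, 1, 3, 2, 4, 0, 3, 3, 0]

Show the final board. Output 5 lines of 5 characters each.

Answer: .....
.....
...O.
XO.X.
OXOXX

Derivation:
Move 1: X drops in col 1, lands at row 4
Move 2: O drops in col 1, lands at row 3
Move 3: X drops in col 3, lands at row 4
Move 4: O drops in col 2, lands at row 4
Move 5: X drops in col 4, lands at row 4
Move 6: O drops in col 0, lands at row 4
Move 7: X drops in col 3, lands at row 3
Move 8: O drops in col 3, lands at row 2
Move 9: X drops in col 0, lands at row 3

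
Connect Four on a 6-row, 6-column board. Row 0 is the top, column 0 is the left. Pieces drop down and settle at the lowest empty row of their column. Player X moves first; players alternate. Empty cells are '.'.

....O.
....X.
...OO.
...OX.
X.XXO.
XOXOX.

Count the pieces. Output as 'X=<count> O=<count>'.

X=8 O=7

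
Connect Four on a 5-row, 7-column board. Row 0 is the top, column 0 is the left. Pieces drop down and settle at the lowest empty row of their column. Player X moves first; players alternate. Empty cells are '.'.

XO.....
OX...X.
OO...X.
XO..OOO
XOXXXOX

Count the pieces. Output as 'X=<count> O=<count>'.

X=10 O=10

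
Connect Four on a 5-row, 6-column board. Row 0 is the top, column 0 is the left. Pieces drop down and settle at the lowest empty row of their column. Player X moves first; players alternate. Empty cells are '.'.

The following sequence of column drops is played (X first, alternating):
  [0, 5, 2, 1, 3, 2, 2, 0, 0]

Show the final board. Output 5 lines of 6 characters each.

Move 1: X drops in col 0, lands at row 4
Move 2: O drops in col 5, lands at row 4
Move 3: X drops in col 2, lands at row 4
Move 4: O drops in col 1, lands at row 4
Move 5: X drops in col 3, lands at row 4
Move 6: O drops in col 2, lands at row 3
Move 7: X drops in col 2, lands at row 2
Move 8: O drops in col 0, lands at row 3
Move 9: X drops in col 0, lands at row 2

Answer: ......
......
X.X...
O.O...
XOXX.O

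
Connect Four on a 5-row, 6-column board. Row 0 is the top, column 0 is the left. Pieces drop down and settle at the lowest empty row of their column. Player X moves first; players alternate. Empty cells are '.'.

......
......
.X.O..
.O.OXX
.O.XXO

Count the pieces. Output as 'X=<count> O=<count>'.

X=5 O=5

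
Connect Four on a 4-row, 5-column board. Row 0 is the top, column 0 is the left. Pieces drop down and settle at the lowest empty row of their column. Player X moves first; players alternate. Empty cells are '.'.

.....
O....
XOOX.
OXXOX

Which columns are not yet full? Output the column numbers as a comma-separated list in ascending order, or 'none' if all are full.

col 0: top cell = '.' → open
col 1: top cell = '.' → open
col 2: top cell = '.' → open
col 3: top cell = '.' → open
col 4: top cell = '.' → open

Answer: 0,1,2,3,4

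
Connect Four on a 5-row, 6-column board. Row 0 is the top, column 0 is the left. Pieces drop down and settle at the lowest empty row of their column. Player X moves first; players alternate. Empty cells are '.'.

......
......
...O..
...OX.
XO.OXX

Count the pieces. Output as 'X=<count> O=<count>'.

X=4 O=4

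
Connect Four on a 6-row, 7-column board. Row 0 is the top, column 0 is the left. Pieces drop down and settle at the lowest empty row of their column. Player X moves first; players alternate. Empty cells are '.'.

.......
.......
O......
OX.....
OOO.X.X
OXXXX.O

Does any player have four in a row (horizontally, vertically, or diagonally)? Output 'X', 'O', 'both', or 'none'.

both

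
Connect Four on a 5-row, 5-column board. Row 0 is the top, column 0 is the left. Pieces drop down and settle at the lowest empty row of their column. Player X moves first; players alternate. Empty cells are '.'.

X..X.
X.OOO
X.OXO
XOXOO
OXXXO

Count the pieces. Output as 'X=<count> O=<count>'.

X=10 O=10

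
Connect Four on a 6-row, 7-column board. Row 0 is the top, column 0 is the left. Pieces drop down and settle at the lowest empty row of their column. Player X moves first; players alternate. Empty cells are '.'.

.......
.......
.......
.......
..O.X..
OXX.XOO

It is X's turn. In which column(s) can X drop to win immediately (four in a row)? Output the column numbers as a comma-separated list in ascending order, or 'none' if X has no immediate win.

col 0: drop X → no win
col 1: drop X → no win
col 2: drop X → no win
col 3: drop X → WIN!
col 4: drop X → no win
col 5: drop X → no win
col 6: drop X → no win

Answer: 3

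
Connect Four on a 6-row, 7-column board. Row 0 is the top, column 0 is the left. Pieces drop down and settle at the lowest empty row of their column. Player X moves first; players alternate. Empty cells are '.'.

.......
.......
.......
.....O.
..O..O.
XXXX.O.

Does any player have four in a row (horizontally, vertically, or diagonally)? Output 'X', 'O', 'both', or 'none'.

X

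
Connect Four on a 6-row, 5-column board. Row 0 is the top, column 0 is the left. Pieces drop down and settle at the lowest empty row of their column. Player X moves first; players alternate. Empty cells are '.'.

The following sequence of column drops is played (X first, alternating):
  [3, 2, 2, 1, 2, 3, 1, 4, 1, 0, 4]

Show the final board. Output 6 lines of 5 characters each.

Move 1: X drops in col 3, lands at row 5
Move 2: O drops in col 2, lands at row 5
Move 3: X drops in col 2, lands at row 4
Move 4: O drops in col 1, lands at row 5
Move 5: X drops in col 2, lands at row 3
Move 6: O drops in col 3, lands at row 4
Move 7: X drops in col 1, lands at row 4
Move 8: O drops in col 4, lands at row 5
Move 9: X drops in col 1, lands at row 3
Move 10: O drops in col 0, lands at row 5
Move 11: X drops in col 4, lands at row 4

Answer: .....
.....
.....
.XX..
.XXOX
OOOXO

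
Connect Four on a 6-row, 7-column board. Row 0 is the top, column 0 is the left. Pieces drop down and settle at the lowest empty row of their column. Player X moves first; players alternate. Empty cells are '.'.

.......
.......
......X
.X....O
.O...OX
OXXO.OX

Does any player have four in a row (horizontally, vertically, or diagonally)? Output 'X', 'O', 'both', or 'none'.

none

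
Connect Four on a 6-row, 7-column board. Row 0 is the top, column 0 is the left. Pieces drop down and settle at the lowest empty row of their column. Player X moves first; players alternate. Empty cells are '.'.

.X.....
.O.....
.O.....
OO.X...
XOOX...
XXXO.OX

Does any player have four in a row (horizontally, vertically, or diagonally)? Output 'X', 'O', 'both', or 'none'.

O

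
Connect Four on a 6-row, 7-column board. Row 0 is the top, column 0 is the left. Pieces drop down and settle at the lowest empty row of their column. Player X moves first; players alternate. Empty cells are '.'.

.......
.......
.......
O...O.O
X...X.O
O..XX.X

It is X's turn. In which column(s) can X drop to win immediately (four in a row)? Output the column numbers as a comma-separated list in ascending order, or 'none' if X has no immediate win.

col 0: drop X → no win
col 1: drop X → no win
col 2: drop X → no win
col 3: drop X → no win
col 4: drop X → no win
col 5: drop X → WIN!
col 6: drop X → no win

Answer: 5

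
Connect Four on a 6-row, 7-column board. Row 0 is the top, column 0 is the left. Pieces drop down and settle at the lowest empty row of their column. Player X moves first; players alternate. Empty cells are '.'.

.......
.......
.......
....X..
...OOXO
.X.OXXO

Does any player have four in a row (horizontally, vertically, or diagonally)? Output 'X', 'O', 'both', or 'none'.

none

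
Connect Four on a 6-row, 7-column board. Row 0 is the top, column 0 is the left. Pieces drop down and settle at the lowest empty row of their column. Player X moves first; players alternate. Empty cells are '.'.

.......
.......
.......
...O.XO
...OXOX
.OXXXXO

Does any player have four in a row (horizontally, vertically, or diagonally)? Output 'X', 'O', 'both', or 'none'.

X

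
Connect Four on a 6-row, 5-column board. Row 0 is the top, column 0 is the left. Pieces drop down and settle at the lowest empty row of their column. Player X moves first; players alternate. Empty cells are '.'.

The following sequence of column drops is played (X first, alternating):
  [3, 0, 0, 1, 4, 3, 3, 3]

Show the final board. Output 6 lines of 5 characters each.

Move 1: X drops in col 3, lands at row 5
Move 2: O drops in col 0, lands at row 5
Move 3: X drops in col 0, lands at row 4
Move 4: O drops in col 1, lands at row 5
Move 5: X drops in col 4, lands at row 5
Move 6: O drops in col 3, lands at row 4
Move 7: X drops in col 3, lands at row 3
Move 8: O drops in col 3, lands at row 2

Answer: .....
.....
...O.
...X.
X..O.
OO.XX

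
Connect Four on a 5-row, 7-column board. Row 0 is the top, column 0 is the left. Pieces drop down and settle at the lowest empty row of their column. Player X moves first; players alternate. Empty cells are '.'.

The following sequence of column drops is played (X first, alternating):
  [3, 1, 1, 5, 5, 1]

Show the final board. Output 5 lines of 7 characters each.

Move 1: X drops in col 3, lands at row 4
Move 2: O drops in col 1, lands at row 4
Move 3: X drops in col 1, lands at row 3
Move 4: O drops in col 5, lands at row 4
Move 5: X drops in col 5, lands at row 3
Move 6: O drops in col 1, lands at row 2

Answer: .......
.......
.O.....
.X...X.
.O.X.O.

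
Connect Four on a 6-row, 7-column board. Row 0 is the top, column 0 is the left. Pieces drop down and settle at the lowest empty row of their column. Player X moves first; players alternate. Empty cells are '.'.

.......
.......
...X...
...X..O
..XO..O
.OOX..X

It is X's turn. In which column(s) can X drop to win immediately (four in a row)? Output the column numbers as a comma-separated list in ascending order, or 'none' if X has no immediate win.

col 0: drop X → no win
col 1: drop X → no win
col 2: drop X → no win
col 3: drop X → no win
col 4: drop X → no win
col 5: drop X → no win
col 6: drop X → no win

Answer: none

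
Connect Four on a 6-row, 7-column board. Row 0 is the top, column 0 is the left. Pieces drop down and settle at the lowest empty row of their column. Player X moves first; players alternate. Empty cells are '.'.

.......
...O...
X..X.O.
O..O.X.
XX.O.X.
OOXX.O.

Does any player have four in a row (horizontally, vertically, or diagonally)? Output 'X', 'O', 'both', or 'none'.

none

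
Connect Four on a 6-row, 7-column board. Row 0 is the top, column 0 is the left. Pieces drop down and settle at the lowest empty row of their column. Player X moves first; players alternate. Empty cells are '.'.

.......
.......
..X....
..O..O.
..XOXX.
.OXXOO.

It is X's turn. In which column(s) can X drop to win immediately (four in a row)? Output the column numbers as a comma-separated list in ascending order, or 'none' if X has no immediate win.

col 0: drop X → no win
col 1: drop X → no win
col 2: drop X → no win
col 3: drop X → no win
col 4: drop X → no win
col 5: drop X → no win
col 6: drop X → no win

Answer: none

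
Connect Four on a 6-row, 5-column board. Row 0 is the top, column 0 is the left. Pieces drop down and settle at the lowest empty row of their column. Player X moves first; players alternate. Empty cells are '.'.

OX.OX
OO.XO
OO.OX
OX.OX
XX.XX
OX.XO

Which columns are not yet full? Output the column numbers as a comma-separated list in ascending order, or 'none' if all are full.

Answer: 2

Derivation:
col 0: top cell = 'O' → FULL
col 1: top cell = 'X' → FULL
col 2: top cell = '.' → open
col 3: top cell = 'O' → FULL
col 4: top cell = 'X' → FULL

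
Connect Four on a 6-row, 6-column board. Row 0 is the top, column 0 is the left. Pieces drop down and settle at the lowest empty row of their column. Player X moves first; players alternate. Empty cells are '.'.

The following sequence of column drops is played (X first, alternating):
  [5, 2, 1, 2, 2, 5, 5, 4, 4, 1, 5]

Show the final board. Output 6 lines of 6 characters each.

Answer: ......
......
.....X
..X..X
.OO.XO
.XO.OX

Derivation:
Move 1: X drops in col 5, lands at row 5
Move 2: O drops in col 2, lands at row 5
Move 3: X drops in col 1, lands at row 5
Move 4: O drops in col 2, lands at row 4
Move 5: X drops in col 2, lands at row 3
Move 6: O drops in col 5, lands at row 4
Move 7: X drops in col 5, lands at row 3
Move 8: O drops in col 4, lands at row 5
Move 9: X drops in col 4, lands at row 4
Move 10: O drops in col 1, lands at row 4
Move 11: X drops in col 5, lands at row 2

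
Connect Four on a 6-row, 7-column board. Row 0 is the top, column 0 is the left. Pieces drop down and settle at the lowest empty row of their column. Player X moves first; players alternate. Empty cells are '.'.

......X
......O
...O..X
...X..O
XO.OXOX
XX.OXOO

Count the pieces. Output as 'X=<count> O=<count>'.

X=9 O=9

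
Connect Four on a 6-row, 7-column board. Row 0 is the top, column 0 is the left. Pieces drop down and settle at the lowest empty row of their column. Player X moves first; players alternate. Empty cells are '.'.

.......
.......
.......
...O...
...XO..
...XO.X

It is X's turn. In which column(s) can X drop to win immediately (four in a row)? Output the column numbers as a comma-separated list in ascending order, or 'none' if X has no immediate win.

col 0: drop X → no win
col 1: drop X → no win
col 2: drop X → no win
col 3: drop X → no win
col 4: drop X → no win
col 5: drop X → no win
col 6: drop X → no win

Answer: none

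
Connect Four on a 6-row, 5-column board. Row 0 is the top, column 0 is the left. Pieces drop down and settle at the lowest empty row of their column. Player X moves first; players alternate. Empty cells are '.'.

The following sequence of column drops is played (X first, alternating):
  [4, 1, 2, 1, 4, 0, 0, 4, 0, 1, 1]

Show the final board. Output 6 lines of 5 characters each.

Move 1: X drops in col 4, lands at row 5
Move 2: O drops in col 1, lands at row 5
Move 3: X drops in col 2, lands at row 5
Move 4: O drops in col 1, lands at row 4
Move 5: X drops in col 4, lands at row 4
Move 6: O drops in col 0, lands at row 5
Move 7: X drops in col 0, lands at row 4
Move 8: O drops in col 4, lands at row 3
Move 9: X drops in col 0, lands at row 3
Move 10: O drops in col 1, lands at row 3
Move 11: X drops in col 1, lands at row 2

Answer: .....
.....
.X...
XO..O
XO..X
OOX.X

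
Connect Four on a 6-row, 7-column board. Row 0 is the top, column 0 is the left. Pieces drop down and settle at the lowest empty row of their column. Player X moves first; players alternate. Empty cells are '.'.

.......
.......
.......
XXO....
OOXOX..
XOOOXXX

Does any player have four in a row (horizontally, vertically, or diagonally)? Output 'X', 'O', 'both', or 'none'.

none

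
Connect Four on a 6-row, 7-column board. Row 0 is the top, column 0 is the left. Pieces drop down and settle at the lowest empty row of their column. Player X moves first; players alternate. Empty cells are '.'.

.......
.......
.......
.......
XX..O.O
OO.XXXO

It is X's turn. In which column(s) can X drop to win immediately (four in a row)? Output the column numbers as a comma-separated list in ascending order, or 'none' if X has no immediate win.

col 0: drop X → no win
col 1: drop X → no win
col 2: drop X → WIN!
col 3: drop X → no win
col 4: drop X → no win
col 5: drop X → no win
col 6: drop X → no win

Answer: 2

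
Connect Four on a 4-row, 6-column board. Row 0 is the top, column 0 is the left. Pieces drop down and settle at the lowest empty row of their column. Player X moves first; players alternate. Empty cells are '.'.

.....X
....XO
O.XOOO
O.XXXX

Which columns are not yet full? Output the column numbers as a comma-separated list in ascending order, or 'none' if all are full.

Answer: 0,1,2,3,4

Derivation:
col 0: top cell = '.' → open
col 1: top cell = '.' → open
col 2: top cell = '.' → open
col 3: top cell = '.' → open
col 4: top cell = '.' → open
col 5: top cell = 'X' → FULL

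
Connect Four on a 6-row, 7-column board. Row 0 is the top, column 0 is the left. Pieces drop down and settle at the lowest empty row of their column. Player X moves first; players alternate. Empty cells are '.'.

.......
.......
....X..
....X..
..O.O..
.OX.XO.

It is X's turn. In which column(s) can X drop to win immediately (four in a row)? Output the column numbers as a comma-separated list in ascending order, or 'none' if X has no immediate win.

Answer: none

Derivation:
col 0: drop X → no win
col 1: drop X → no win
col 2: drop X → no win
col 3: drop X → no win
col 4: drop X → no win
col 5: drop X → no win
col 6: drop X → no win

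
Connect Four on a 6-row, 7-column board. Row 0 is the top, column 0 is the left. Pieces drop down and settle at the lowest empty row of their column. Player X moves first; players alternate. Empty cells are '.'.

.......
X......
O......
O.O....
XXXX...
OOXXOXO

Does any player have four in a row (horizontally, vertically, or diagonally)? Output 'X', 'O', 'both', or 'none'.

X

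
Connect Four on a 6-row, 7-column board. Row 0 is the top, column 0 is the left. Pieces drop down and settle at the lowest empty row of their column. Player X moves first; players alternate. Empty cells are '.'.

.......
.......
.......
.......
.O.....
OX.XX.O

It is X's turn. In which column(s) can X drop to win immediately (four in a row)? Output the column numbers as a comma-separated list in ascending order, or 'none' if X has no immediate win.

Answer: 2

Derivation:
col 0: drop X → no win
col 1: drop X → no win
col 2: drop X → WIN!
col 3: drop X → no win
col 4: drop X → no win
col 5: drop X → no win
col 6: drop X → no win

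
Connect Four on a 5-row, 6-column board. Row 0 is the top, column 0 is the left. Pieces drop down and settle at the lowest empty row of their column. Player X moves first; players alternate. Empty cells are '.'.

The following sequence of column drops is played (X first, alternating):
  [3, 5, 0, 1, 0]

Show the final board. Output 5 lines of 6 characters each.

Answer: ......
......
......
X.....
XO.X.O

Derivation:
Move 1: X drops in col 3, lands at row 4
Move 2: O drops in col 5, lands at row 4
Move 3: X drops in col 0, lands at row 4
Move 4: O drops in col 1, lands at row 4
Move 5: X drops in col 0, lands at row 3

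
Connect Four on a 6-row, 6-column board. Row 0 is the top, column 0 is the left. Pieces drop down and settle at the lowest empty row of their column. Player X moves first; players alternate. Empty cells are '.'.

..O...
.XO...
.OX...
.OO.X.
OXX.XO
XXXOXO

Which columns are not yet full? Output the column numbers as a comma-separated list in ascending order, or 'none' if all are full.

col 0: top cell = '.' → open
col 1: top cell = '.' → open
col 2: top cell = 'O' → FULL
col 3: top cell = '.' → open
col 4: top cell = '.' → open
col 5: top cell = '.' → open

Answer: 0,1,3,4,5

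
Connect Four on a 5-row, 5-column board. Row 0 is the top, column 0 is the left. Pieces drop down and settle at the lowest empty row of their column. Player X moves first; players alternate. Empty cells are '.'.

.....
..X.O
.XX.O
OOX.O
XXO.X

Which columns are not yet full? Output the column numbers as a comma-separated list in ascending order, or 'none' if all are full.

Answer: 0,1,2,3,4

Derivation:
col 0: top cell = '.' → open
col 1: top cell = '.' → open
col 2: top cell = '.' → open
col 3: top cell = '.' → open
col 4: top cell = '.' → open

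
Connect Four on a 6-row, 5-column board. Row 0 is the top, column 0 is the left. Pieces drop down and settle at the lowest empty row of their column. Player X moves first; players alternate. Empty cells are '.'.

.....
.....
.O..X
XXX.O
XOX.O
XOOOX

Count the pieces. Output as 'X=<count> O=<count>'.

X=8 O=7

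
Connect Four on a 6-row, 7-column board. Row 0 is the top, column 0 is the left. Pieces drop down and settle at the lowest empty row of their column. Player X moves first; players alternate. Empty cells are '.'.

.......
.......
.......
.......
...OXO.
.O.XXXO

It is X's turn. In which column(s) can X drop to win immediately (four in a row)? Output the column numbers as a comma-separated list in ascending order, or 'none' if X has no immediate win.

col 0: drop X → no win
col 1: drop X → no win
col 2: drop X → WIN!
col 3: drop X → no win
col 4: drop X → no win
col 5: drop X → no win
col 6: drop X → no win

Answer: 2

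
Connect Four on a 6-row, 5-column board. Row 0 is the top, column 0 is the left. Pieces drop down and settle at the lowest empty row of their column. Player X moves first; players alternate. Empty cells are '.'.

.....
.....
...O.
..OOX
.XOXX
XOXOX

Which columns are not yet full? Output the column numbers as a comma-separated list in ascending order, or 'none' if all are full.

Answer: 0,1,2,3,4

Derivation:
col 0: top cell = '.' → open
col 1: top cell = '.' → open
col 2: top cell = '.' → open
col 3: top cell = '.' → open
col 4: top cell = '.' → open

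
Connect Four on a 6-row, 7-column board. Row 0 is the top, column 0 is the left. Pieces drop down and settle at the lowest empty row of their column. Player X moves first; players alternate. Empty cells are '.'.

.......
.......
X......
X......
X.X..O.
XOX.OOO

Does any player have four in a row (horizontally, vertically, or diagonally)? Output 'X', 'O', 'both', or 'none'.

X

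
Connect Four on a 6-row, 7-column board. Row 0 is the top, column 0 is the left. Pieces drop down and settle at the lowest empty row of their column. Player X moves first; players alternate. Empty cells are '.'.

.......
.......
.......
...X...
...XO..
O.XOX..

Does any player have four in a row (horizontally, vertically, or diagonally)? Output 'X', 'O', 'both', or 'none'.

none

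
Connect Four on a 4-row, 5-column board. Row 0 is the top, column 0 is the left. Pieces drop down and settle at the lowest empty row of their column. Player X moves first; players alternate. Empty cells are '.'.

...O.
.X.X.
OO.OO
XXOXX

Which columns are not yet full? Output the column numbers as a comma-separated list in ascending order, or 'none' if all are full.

col 0: top cell = '.' → open
col 1: top cell = '.' → open
col 2: top cell = '.' → open
col 3: top cell = 'O' → FULL
col 4: top cell = '.' → open

Answer: 0,1,2,4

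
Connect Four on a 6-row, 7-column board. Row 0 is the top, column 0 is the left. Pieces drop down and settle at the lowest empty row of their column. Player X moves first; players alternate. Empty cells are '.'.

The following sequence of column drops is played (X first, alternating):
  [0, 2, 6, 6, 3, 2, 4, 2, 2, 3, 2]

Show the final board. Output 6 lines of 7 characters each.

Answer: .......
..X....
..X....
..O....
..OO..O
X.OXX.X

Derivation:
Move 1: X drops in col 0, lands at row 5
Move 2: O drops in col 2, lands at row 5
Move 3: X drops in col 6, lands at row 5
Move 4: O drops in col 6, lands at row 4
Move 5: X drops in col 3, lands at row 5
Move 6: O drops in col 2, lands at row 4
Move 7: X drops in col 4, lands at row 5
Move 8: O drops in col 2, lands at row 3
Move 9: X drops in col 2, lands at row 2
Move 10: O drops in col 3, lands at row 4
Move 11: X drops in col 2, lands at row 1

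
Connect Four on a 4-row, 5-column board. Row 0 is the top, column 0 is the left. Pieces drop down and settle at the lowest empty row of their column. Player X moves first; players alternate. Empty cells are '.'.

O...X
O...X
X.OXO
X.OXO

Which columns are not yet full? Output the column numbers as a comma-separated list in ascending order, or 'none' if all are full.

col 0: top cell = 'O' → FULL
col 1: top cell = '.' → open
col 2: top cell = '.' → open
col 3: top cell = '.' → open
col 4: top cell = 'X' → FULL

Answer: 1,2,3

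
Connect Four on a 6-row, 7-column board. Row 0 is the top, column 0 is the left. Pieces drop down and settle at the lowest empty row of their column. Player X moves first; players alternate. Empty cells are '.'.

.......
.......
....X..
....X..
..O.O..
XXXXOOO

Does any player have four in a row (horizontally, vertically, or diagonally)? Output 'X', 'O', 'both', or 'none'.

X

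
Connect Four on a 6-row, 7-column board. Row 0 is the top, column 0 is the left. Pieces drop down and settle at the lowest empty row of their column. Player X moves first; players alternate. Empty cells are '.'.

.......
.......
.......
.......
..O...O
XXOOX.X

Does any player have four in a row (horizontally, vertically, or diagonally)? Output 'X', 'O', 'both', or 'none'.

none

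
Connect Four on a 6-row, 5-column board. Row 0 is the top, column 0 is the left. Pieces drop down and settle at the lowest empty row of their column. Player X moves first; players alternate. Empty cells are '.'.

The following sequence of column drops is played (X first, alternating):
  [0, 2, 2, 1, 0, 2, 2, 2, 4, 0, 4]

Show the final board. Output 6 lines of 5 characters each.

Answer: .....
..O..
..X..
O.O..
X.X.X
XOO.X

Derivation:
Move 1: X drops in col 0, lands at row 5
Move 2: O drops in col 2, lands at row 5
Move 3: X drops in col 2, lands at row 4
Move 4: O drops in col 1, lands at row 5
Move 5: X drops in col 0, lands at row 4
Move 6: O drops in col 2, lands at row 3
Move 7: X drops in col 2, lands at row 2
Move 8: O drops in col 2, lands at row 1
Move 9: X drops in col 4, lands at row 5
Move 10: O drops in col 0, lands at row 3
Move 11: X drops in col 4, lands at row 4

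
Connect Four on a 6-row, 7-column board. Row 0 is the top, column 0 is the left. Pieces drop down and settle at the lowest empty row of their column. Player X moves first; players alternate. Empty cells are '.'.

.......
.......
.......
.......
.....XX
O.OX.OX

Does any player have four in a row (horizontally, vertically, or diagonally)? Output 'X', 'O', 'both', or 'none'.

none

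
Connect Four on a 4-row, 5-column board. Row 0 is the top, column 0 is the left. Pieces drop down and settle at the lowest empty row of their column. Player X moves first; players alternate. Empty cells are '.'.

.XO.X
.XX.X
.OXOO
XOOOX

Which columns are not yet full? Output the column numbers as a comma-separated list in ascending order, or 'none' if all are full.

col 0: top cell = '.' → open
col 1: top cell = 'X' → FULL
col 2: top cell = 'O' → FULL
col 3: top cell = '.' → open
col 4: top cell = 'X' → FULL

Answer: 0,3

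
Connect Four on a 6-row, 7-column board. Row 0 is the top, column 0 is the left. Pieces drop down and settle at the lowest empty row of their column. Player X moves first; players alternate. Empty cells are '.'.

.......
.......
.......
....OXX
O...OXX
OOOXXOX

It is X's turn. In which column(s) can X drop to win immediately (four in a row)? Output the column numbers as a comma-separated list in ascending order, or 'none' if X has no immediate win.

Answer: 6

Derivation:
col 0: drop X → no win
col 1: drop X → no win
col 2: drop X → no win
col 3: drop X → no win
col 4: drop X → no win
col 5: drop X → no win
col 6: drop X → WIN!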